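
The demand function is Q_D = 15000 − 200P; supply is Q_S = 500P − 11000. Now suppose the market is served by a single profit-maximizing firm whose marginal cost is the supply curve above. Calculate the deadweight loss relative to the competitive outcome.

34833.83

In inverse form: demand P = 75 − 0.005Q, supply P = 22 + 0.002Q.
Competitive equilibrium: 75 − 0.005Q = 22 + 0.002Q → Q* = 7571.428571, P* = 37.142857.
Marginal revenue: MR = 75 − 0.01Q. Set MR = MC: 75 − 0.01Q = 22 + 0.002Q → Q_m = 4416.666667.
Price P_m = 75 − 0.005·4416.666667 = 52.916667; MC(Q_m) = 22 + 0.002·4416.666667 = 30.833333.
Competitive Q* = 7571.428571, so ΔQ = 3154.761904; wedge = 52.916667 − 30.833333 = 22.083334.
The triangle = ½ × 3154.761904 × 22.083334 = 34833.83.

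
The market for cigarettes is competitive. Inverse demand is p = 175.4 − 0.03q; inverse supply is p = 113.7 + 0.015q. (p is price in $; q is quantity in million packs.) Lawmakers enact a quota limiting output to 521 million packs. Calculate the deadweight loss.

$16260.50 million

Competitive equilibrium: 175.4 − 0.03q = 113.7 + 0.015q → q* = 1371.1111, p* = 134.2667.
At q = 521: demand price = 175.4 − 0.03·521 = 159.77; supply price = 113.7 + 0.015·521 = 121.515.
Δq = 1371.1111 − 521 = 850.1111; wedge = 159.77 − 121.515 = 38.255.
DWL = ½ × 850.1111 × 38.255 = $16260.50 million.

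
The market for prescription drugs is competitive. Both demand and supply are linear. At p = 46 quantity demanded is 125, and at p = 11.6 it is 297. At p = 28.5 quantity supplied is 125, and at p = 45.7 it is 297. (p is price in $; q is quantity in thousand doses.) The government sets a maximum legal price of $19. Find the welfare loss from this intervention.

Demand slope = (11.6 − 46)/(297 − 125) = −0.2, so p = 71 − 0.2q.
Supply slope = (45.7 − 28.5)/(297 − 125) = 0.1, so p = 16 + 0.1q.
Competitive equilibrium: 71 − 0.2q = 16 + 0.1q → q* = 183.3333, p* = 34.3333.
At the ceiling p = 19, quantity supplied = (19 − 16)/0.1 = 30.
Willingness to pay at q' = 30: 71 − 0.2·30 = 65.
Δq = 183.3333 − 30 = 153.3333; wedge = 65 − 19 = 46.
Welfare loss = ½ × 153.3333 × 46 = $3526.67 thousand.

$3526.67 thousand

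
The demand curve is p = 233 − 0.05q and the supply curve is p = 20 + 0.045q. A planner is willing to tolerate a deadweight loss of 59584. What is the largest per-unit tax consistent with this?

Competitive equilibrium: 233 − 0.05q = 20 + 0.045q → q* = 2242.1053, p* = 120.8947.
A tax t gives Δq = t/0.095 and wedge t, so DWL = t²/0.19.
t²/0.19 = 59584 → t² = 11320.96 → t = 106.4.

106.4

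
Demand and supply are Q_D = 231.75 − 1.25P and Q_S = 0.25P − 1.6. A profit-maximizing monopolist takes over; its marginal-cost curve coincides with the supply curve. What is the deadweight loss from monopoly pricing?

In inverse form: demand P = 185.4 − 0.8Q, supply P = 6.4 + 4Q.
Competitive equilibrium: 185.4 − 0.8Q = 6.4 + 4Q → Q* = 37.2917, P* = 155.5667.
Marginal revenue: MR = 185.4 − 1.6Q. Set MR = MC: 185.4 − 1.6Q = 6.4 + 4Q → Q_m = 31.9643.
Price P_m = 185.4 − 0.8·31.9643 = 159.8286; MC(Q_m) = 6.4 + 4·31.9643 = 134.2572.
Competitive Q* = 37.2917, so ΔQ = 5.3274; wedge = 159.8286 − 134.2572 = 25.5714.
The triangle = ½ × 5.3274 × 25.5714 = 68.11.

68.11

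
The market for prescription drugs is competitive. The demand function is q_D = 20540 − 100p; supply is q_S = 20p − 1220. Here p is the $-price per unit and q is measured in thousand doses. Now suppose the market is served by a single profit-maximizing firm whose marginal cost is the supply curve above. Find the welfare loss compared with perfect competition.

$3546.15 thousand

In inverse form: demand p = 205.4 − 0.01q, supply p = 61 + 0.05q.
Competitive equilibrium: 205.4 − 0.01q = 61 + 0.05q → q* = 2406.66667, p* = 181.33333.
Marginal revenue: MR = 205.4 − 0.02q. Set MR = MC: 205.4 − 0.02q = 61 + 0.05q → q_m = 2062.85714.
Price p_m = 205.4 − 0.01·2062.85714 = 184.77143; MC(q_m) = 61 + 0.05·2062.85714 = 164.14286.
Competitive q* = 2406.66667, so Δq = 343.80953; wedge = 184.77143 − 164.14286 = 20.62857.
The triangle = ½ × 343.80953 × 20.62857 = $3546.15 thousand.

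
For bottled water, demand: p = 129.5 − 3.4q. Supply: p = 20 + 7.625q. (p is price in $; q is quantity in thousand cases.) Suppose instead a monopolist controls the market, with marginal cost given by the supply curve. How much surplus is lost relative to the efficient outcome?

$30.21 thousand

Competitive equilibrium: 129.5 − 3.4q = 20 + 7.625q → q* = 9.932, p* = 95.7313.
Marginal revenue: MR = 129.5 − 6.8q. Set MR = MC: 129.5 − 6.8q = 20 + 7.625q → q_m = 7.591.
Price p_m = 129.5 − 3.4·7.591 = 103.6906; MC(q_m) = 20 + 7.625·7.591 = 77.8814.
Competitive q* = 9.932, so Δq = 2.341; wedge = 103.6906 − 77.8814 = 25.8092.
Deadweight loss = ½ × 2.341 × 25.8092 = $30.21 thousand.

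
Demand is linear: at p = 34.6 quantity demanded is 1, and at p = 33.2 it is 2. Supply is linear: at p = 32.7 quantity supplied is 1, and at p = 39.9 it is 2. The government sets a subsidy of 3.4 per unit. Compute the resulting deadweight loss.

Demand slope = (33.2 − 34.6)/(2 − 1) = −1.4, so p = 36 − 1.4q.
Supply slope = (39.9 − 32.7)/(2 − 1) = 7.2, so p = 25.5 + 7.2q.
Competitive equilibrium: 36 − 1.4q = 25.5 + 7.2q → q* = 1.2209, p* = 34.2907.
The subsidy lowers effective supply by 3.4: p = 22.1 + 7.2q.
New quantity: 36 − 1.4q = 22.1 + 7.2q → q' = 1.6163.
Overproduction Δq = 1.6163 − 1.2209 = 0.3954; wedge = subsidy = 3.4.
Welfare loss = ½ × 0.3954 × 3.4 = 0.67.

0.67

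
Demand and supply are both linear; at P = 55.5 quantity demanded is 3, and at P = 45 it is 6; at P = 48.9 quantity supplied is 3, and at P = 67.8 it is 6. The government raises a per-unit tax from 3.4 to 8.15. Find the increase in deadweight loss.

2.80

Demand slope = (45 − 55.5)/(6 − 3) = −3.5, so P = 66 − 3.5Q.
Supply slope = (67.8 − 48.9)/(6 − 3) = 6.3, so P = 30 + 6.3Q.
Competitive equilibrium: 66 − 3.5Q = 30 + 6.3Q → Q* = 3.6735, P* = 53.1429.
For a per-unit tax t: ΔQ = t/9.8, so DWL = ½·t·(t/9.8) = t²/19.6.
At t = 3.4: DWL = 0.59. At t = 8.15: DWL = 3.389.
Increase = 3.389 − 0.59 = 2.80.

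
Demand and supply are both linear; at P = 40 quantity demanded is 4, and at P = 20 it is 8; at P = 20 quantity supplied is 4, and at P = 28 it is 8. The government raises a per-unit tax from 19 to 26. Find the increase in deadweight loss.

22.50

Demand slope = (20 − 40)/(8 − 4) = −5, so P = 60 − 5Q.
Supply slope = (28 − 20)/(8 − 4) = 2, so P = 12 + 2Q.
Competitive equilibrium: 60 − 5Q = 12 + 2Q → Q* = 6.8571, P* = 25.7143.
For a per-unit tax t: ΔQ = t/7, so DWL = ½·t·(t/7) = t²/14.
At t = 19: DWL = 25.786. At t = 26: DWL = 48.286.
Increase = 48.286 − 25.786 = 22.50.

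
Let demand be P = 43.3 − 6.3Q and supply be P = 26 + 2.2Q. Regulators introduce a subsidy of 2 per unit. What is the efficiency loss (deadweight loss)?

Competitive equilibrium: 43.3 − 6.3Q = 26 + 2.2Q → Q* = 2.0353, P* = 30.4776.
The subsidy lowers effective supply by 2: P = 24 + 2.2Q.
New quantity: 43.3 − 6.3Q = 24 + 2.2Q → Q' = 2.2706.
Overproduction ΔQ = 2.2706 − 2.0353 = 0.2353; wedge = subsidy = 2.
Deadweight loss = ½ × 0.2353 × 2 = 0.24.

0.24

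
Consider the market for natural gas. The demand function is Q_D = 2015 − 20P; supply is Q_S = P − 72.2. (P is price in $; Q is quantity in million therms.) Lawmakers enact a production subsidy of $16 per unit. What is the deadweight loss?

$121.90 million

In inverse form: demand P = 100.75 − 0.05Q, supply P = 72.2 + Q.
Competitive equilibrium: 100.75 − 0.05Q = 72.2 + Q → Q* = 27.1905, P* = 99.3905.
The subsidy lowers effective supply by 16: P = 56.2 + Q.
New quantity: 100.75 − 0.05Q = 56.2 + Q → Q' = 42.4286.
Overproduction ΔQ = 42.4286 − 27.1905 = 15.2381; wedge = subsidy = 16.
Welfare loss = ½ × 15.2381 × 16 = $121.90 million.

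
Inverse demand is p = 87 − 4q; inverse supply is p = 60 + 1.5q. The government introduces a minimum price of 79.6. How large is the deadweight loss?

Competitive equilibrium: 87 − 4q = 60 + 1.5q → q* = 4.9091, p* = 67.3636.
At the floor p = 79.6, quantity demanded = (87 − 79.6)/4 = 1.85.
Sellers' marginal cost at q' = 1.85: 60 + 1.5·1.85 = 62.775.
Δq = 4.9091 − 1.85 = 3.0591; wedge = 79.6 − 62.775 = 16.825.
DWL = ½ × 3.0591 × 16.825 = 25.73.

25.73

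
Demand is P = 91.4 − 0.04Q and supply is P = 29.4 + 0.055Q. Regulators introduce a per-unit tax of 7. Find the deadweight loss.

Competitive equilibrium: 91.4 − 0.04Q = 29.4 + 0.055Q → Q* = 652.6316, P* = 65.2947.
With the tax, the buyer price exceeds the seller price by 7: (91.4 − 0.04Q) − (29.4 + 0.055Q) = 7 → Q' = 578.9474.
ΔQ = 652.6316 − 578.9474 = 73.6842; the wedge equals the tax, 7.
DWL = ½ × 73.6842 × 7 = 257.89.

257.89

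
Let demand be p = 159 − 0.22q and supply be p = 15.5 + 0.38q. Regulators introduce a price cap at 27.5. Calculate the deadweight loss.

12927.80

Competitive equilibrium: 159 − 0.22q = 15.5 + 0.38q → q* = 239.1667, p* = 106.3833.
At the ceiling p = 27.5, quantity supplied = (27.5 − 15.5)/0.38 = 31.5789.
Willingness to pay at q' = 31.5789: 159 − 0.22·31.5789 = 152.0526.
Δq = 239.1667 − 31.5789 = 207.5878; wedge = 152.0526 − 27.5 = 124.5526.
DWL = ½ × 207.5878 × 124.5526 = 12927.80.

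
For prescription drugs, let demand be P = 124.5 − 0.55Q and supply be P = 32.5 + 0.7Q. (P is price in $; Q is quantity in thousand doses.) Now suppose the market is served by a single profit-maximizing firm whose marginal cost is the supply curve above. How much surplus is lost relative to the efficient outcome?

Competitive equilibrium: 124.5 − 0.55Q = 32.5 + 0.7Q → Q* = 73.6, P* = 84.02.
Marginal revenue: MR = 124.5 − 1.1Q. Set MR = MC: 124.5 − 1.1Q = 32.5 + 0.7Q → Q_m = 51.1111.
Price P_m = 124.5 − 0.55·51.1111 = 96.3889; MC(Q_m) = 32.5 + 0.7·51.1111 = 68.2778.
Competitive Q* = 73.6, so ΔQ = 22.4889; wedge = 96.3889 − 68.2778 = 28.1111.
The triangle = ½ × 22.4889 × 28.1111 = $316.09 thousand.

$316.09 thousand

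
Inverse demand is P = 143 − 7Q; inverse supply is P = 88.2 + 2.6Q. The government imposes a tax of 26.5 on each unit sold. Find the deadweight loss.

36.58

Competitive equilibrium: 143 − 7Q = 88.2 + 2.6Q → Q* = 5.7083, P* = 103.0417.
With the tax, the buyer price exceeds the seller price by 26.5: (143 − 7Q) − (88.2 + 2.6Q) = 26.5 → Q' = 2.9479.
ΔQ = 5.7083 − 2.9479 = 2.7604; the wedge equals the tax, 26.5.
The triangle = ½ × 2.7604 × 26.5 = 36.58.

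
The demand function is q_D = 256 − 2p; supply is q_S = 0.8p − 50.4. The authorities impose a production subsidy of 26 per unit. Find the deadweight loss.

193.14

In inverse form: demand p = 128 − 0.5q, supply p = 63 + 1.25q.
Competitive equilibrium: 128 − 0.5q = 63 + 1.25q → q* = 37.1429, p* = 109.4286.
The subsidy lowers effective supply by 26: p = 37 + 1.25q.
New quantity: 128 − 0.5q = 37 + 1.25q → q' = 52.
Overproduction Δq = 52 − 37.1429 = 14.8571; wedge = subsidy = 26.
Deadweight loss = ½ × 14.8571 × 26 = 193.14.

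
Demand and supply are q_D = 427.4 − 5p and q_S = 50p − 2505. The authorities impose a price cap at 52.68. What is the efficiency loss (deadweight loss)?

In inverse form: demand p = 85.48 − 0.2q, supply p = 50.1 + 0.02q.
Competitive equilibrium: 85.48 − 0.2q = 50.1 + 0.02q → q* = 160.8182, p* = 53.3164.
At the ceiling p = 52.68, quantity supplied = (52.68 − 50.1)/0.02 = 129.
Willingness to pay at q' = 129: 85.48 − 0.2·129 = 59.68.
Δq = 160.8182 − 129 = 31.8182; wedge = 59.68 − 52.68 = 7.
The triangle = ½ × 31.8182 × 7 = 111.36.

111.36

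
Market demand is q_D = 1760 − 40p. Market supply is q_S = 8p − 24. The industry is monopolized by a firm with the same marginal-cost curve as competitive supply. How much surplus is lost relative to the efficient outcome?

114.35

In inverse form: demand p = 44 − 0.025q, supply p = 3 + 0.125q.
Competitive equilibrium: 44 − 0.025q = 3 + 0.125q → q* = 273.3333, p* = 37.1667.
Marginal revenue: MR = 44 − 0.05q. Set MR = MC: 44 − 0.05q = 3 + 0.125q → q_m = 234.2857.
Price p_m = 44 − 0.025·234.2857 = 38.1429; MC(q_m) = 3 + 0.125·234.2857 = 32.2857.
Competitive q* = 273.3333, so Δq = 39.0476; wedge = 38.1429 − 32.2857 = 5.8572.
DWL = ½ × 39.0476 × 5.8572 = 114.35.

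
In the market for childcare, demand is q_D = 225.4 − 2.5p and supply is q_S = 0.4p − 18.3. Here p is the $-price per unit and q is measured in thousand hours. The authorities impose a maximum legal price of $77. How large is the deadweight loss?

$11.48 thousand

In inverse form: demand p = 90.16 − 0.4q, supply p = 45.75 + 2.5q.
Competitive equilibrium: 90.16 − 0.4q = 45.75 + 2.5q → q* = 15.3138, p* = 84.0345.
At the ceiling p = 77, quantity supplied = (77 − 45.75)/2.5 = 12.5.
Willingness to pay at q' = 12.5: 90.16 − 0.4·12.5 = 85.16.
Δq = 15.3138 − 12.5 = 2.8138; wedge = 85.16 − 77 = 8.16.
DWL = ½ × 2.8138 × 8.16 = $11.48 thousand.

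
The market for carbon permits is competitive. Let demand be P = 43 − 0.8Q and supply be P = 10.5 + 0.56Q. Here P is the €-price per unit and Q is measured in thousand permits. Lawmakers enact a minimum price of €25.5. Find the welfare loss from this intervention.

€2.78 thousand

Competitive equilibrium: 43 − 0.8Q = 10.5 + 0.56Q → Q* = 23.8971, P* = 23.8824.
At the floor P = 25.5, quantity demanded = (43 − 25.5)/0.8 = 21.875.
Sellers' marginal cost at Q' = 21.875: 10.5 + 0.56·21.875 = 22.75.
ΔQ = 23.8971 − 21.875 = 2.0221; wedge = 25.5 − 22.75 = 2.75.
Welfare loss = ½ × 2.0221 × 2.75 = €2.78 thousand.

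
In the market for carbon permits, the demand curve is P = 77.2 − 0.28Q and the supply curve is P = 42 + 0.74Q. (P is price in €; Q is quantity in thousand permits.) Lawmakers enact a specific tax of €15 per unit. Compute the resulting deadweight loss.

€110.29 thousand

Competitive equilibrium: 77.2 − 0.28Q = 42 + 0.74Q → Q* = 34.5098, P* = 67.5373.
With the tax, the buyer price exceeds the seller price by 15: (77.2 − 0.28Q) − (42 + 0.74Q) = 15 → Q' = 19.8039.
ΔQ = 34.5098 − 19.8039 = 14.7059; the wedge equals the tax, 15.
The triangle = ½ × 14.7059 × 15 = €110.29 thousand.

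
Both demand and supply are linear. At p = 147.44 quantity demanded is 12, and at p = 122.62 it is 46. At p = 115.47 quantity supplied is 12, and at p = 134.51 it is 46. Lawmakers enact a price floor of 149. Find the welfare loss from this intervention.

467.42

Demand slope = (122.62 − 147.44)/(46 − 12) = −0.73, so p = 156.2 − 0.73q.
Supply slope = (134.51 − 115.47)/(46 − 12) = 0.56, so p = 108.75 + 0.56q.
Competitive equilibrium: 156.2 − 0.73q = 108.75 + 0.56q → q* = 36.7829, p* = 129.3484.
At the floor p = 149, quantity demanded = (156.2 − 149)/0.73 = 9.863.
Sellers' marginal cost at q' = 9.863: 108.75 + 0.56·9.863 = 114.2733.
Δq = 36.7829 − 9.863 = 26.9199; wedge = 149 − 114.2733 = 34.7267.
Deadweight loss = ½ × 26.9199 × 34.7267 = 467.42.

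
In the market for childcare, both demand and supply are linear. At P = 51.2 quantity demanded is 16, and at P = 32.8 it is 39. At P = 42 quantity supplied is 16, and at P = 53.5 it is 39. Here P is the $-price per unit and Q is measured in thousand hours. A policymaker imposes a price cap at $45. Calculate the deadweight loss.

Demand slope = (32.8 − 51.2)/(39 − 16) = −0.8, so P = 64 − 0.8Q.
Supply slope = (53.5 − 42)/(39 − 16) = 0.5, so P = 34 + 0.5Q.
Competitive equilibrium: 64 − 0.8Q = 34 + 0.5Q → Q* = 23.0769, P* = 45.5385.
At the ceiling P = 45, quantity supplied = (45 − 34)/0.5 = 22.
Willingness to pay at Q' = 22: 64 − 0.8·22 = 46.4.
ΔQ = 23.0769 − 22 = 1.0769; wedge = 46.4 − 45 = 1.4.
Welfare loss = ½ × 1.0769 × 1.4 = $0.75 thousand.

$0.75 thousand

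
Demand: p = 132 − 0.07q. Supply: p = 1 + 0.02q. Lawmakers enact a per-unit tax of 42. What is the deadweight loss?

9800

Competitive equilibrium: 132 − 0.07q = 1 + 0.02q → q* = 1455.5556, p* = 30.1111.
With the tax, the buyer price exceeds the seller price by 42: (132 − 0.07q) − (1 + 0.02q) = 42 → q' = 988.8889.
Δq = 1455.5556 − 988.8889 = 466.6667; the wedge equals the tax, 42.
Deadweight loss = ½ × 466.6667 × 42 = 9800.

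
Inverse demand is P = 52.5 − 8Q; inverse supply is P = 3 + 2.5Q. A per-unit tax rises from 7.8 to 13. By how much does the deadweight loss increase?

Competitive equilibrium: 52.5 − 8Q = 3 + 2.5Q → Q* = 4.7143, P* = 14.7857.
For a per-unit tax t: ΔQ = t/10.5, so DWL = ½·t·(t/10.5) = t²/21.
At t = 7.8: DWL = 2.897. At t = 13: DWL = 8.048.
Increase = 8.048 − 2.897 = 5.15.

5.15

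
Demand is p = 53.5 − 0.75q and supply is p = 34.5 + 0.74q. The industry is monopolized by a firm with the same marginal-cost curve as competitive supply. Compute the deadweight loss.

Competitive equilibrium: 53.5 − 0.75q = 34.5 + 0.74q → q* = 12.7517, p* = 43.9362.
Marginal revenue: MR = 53.5 − 1.5q. Set MR = MC: 53.5 − 1.5q = 34.5 + 0.74q → q_m = 8.4821.
Price p_m = 53.5 − 0.75·8.4821 = 47.1384; MC(q_m) = 34.5 + 0.74·8.4821 = 40.7768.
Competitive q* = 12.7517, so Δq = 4.2696; wedge = 47.1384 − 40.7768 = 6.3616.
DWL = ½ × 4.2696 × 6.3616 = 13.58.

13.58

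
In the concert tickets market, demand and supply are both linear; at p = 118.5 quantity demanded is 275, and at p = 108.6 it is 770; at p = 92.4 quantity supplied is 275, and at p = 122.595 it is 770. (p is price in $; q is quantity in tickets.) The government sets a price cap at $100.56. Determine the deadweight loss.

$1438.32

Demand slope = (108.6 − 118.5)/(770 − 275) = −0.02, so p = 124 − 0.02q.
Supply slope = (122.595 − 92.4)/(770 − 275) = 0.061, so p = 75.625 + 0.061q.
Competitive equilibrium: 124 − 0.02q = 75.625 + 0.061q → q* = 597.2222, p* = 112.0556.
At the ceiling p = 100.56, quantity supplied = (100.56 − 75.625)/0.061 = 408.7705.
Willingness to pay at q' = 408.7705: 124 − 0.02·408.7705 = 115.8246.
Δq = 597.2222 − 408.7705 = 188.4517; wedge = 115.8246 − 100.56 = 15.2646.
Deadweight loss = ½ × 188.4517 × 15.2646 = $1438.32.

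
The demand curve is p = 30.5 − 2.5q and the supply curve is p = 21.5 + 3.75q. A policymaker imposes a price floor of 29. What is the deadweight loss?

Competitive equilibrium: 30.5 − 2.5q = 21.5 + 3.75q → q* = 1.44, p* = 26.9.
At the floor p = 29, quantity demanded = (30.5 − 29)/2.5 = 0.6.
Sellers' marginal cost at q' = 0.6: 21.5 + 3.75·0.6 = 23.75.
Δq = 1.44 − 0.6 = 0.84; wedge = 29 − 23.75 = 5.25.
Welfare loss = ½ × 0.84 × 5.25 = 2.205.

2.205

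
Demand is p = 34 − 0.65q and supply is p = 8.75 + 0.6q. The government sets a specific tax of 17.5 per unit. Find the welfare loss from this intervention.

122.50

Competitive equilibrium: 34 − 0.65q = 8.75 + 0.6q → q* = 20.2, p* = 20.87.
With the tax, the buyer price exceeds the seller price by 17.5: (34 − 0.65q) − (8.75 + 0.6q) = 17.5 → q' = 6.2.
Δq = 20.2 − 6.2 = 14; the wedge equals the tax, 17.5.
Deadweight loss = ½ × 14 × 17.5 = 122.50.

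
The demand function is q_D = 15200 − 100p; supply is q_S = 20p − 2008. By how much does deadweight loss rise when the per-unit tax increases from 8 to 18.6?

In inverse form: demand p = 152 − 0.01q, supply p = 100.4 + 0.05q.
Competitive equilibrium: 152 − 0.01q = 100.4 + 0.05q → q* = 860, p* = 143.4.
For a per-unit tax t: Δq = t/0.06, so DWL = ½·t·(t/0.06) = t²/0.12.
At t = 8: DWL = 533.333. At t = 18.6: DWL = 2883.
Increase = 2883 − 533.333 = 2349.67.

2349.67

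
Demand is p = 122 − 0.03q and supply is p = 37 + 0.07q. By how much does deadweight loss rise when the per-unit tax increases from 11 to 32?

4515

Competitive equilibrium: 122 − 0.03q = 37 + 0.07q → q* = 850, p* = 96.5.
For a per-unit tax t: Δq = t/0.1, so DWL = ½·t·(t/0.1) = t²/0.2.
At t = 11: DWL = 605. At t = 32: DWL = 5120.
Increase = 5120 − 605 = 4515.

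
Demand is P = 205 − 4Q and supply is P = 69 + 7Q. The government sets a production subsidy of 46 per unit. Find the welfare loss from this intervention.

Competitive equilibrium: 205 − 4Q = 69 + 7Q → Q* = 12.3636, P* = 155.5455.
The subsidy lowers effective supply by 46: P = 23 + 7Q.
New quantity: 205 − 4Q = 23 + 7Q → Q' = 16.5455.
Overproduction ΔQ = 16.5455 − 12.3636 = 4.1819; wedge = subsidy = 46.
Welfare loss = ½ × 4.1819 × 46 = 96.18.

96.18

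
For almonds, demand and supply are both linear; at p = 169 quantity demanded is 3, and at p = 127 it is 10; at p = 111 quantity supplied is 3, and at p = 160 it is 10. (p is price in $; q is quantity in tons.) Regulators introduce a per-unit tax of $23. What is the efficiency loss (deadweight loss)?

Demand slope = (127 − 169)/(10 − 3) = −6, so p = 187 − 6q.
Supply slope = (160 − 111)/(10 − 3) = 7, so p = 90 + 7q.
Competitive equilibrium: 187 − 6q = 90 + 7q → q* = 7.4615, p* = 142.2308.
With the tax, the buyer price exceeds the seller price by 23: (187 − 6q) − (90 + 7q) = 23 → q' = 5.6923.
Δq = 7.4615 − 5.6923 = 1.7692; the wedge equals the tax, 23.
Deadweight loss = ½ × 1.7692 × 23 = $20.35.

$20.35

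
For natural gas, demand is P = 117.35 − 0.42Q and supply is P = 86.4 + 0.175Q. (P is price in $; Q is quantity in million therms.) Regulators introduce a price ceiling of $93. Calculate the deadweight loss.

$60.86 million

Competitive equilibrium: 117.35 − 0.42Q = 86.4 + 0.175Q → Q* = 52.0168, P* = 95.5029.
At the ceiling P = 93, quantity supplied = (93 − 86.4)/0.175 = 37.7143.
Willingness to pay at Q' = 37.7143: 117.35 − 0.42·37.7143 = 101.51.
ΔQ = 52.0168 − 37.7143 = 14.3025; wedge = 101.51 − 93 = 8.51.
DWL = ½ × 14.3025 × 8.51 = $60.86 million.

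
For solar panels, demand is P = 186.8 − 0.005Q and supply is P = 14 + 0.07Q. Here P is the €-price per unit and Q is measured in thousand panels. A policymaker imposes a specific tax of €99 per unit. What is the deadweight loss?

Competitive equilibrium: 186.8 − 0.005Q = 14 + 0.07Q → Q* = 2304, P* = 175.28.
With the tax, the buyer price exceeds the seller price by 99: (186.8 − 0.005Q) − (14 + 0.07Q) = 99 → Q' = 984.
ΔQ = 2304 − 984 = 1320; the wedge equals the tax, 99.
Welfare loss = ½ × 1320 × 99 = €65340 thousand.

€65340 thousand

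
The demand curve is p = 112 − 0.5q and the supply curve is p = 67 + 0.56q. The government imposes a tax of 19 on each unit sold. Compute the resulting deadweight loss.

Competitive equilibrium: 112 − 0.5q = 67 + 0.56q → q* = 42.4528, p* = 90.7736.
With the tax, the buyer price exceeds the seller price by 19: (112 − 0.5q) − (67 + 0.56q) = 19 → q' = 24.5283.
Δq = 42.4528 − 24.5283 = 17.9245; the wedge equals the tax, 19.
Welfare loss = ½ × 17.9245 × 19 = 170.28.

170.28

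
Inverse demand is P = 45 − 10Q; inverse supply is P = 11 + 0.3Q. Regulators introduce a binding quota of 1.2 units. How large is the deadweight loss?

22.73

Competitive equilibrium: 45 − 10Q = 11 + 0.3Q → Q* = 3.301, P* = 11.9903.
At Q = 1.2: demand price = 45 − 10·1.2 = 33; supply price = 11 + 0.3·1.2 = 11.36.
ΔQ = 3.301 − 1.2 = 2.101; wedge = 33 − 11.36 = 21.64.
DWL = ½ × 2.101 × 21.64 = 22.73.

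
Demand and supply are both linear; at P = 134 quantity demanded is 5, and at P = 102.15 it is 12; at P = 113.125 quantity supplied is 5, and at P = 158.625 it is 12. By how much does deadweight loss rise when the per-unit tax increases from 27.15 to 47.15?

Demand slope = (102.15 − 134)/(12 − 5) = −4.55, so P = 156.75 − 4.55Q.
Supply slope = (158.625 − 113.125)/(12 − 5) = 6.5, so P = 80.625 + 6.5Q.
Competitive equilibrium: 156.75 − 4.55Q = 80.625 + 6.5Q → Q* = 6.8891, P* = 125.4044.
For a per-unit tax t: ΔQ = t/11.05, so DWL = ½·t·(t/11.05) = t²/22.1.
At t = 27.15: DWL = 33.354. At t = 47.15: DWL = 100.594.
Increase = 100.594 − 33.354 = 67.24.

67.24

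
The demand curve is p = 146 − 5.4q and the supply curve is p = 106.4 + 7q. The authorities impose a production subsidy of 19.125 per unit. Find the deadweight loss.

14.75

Competitive equilibrium: 146 − 5.4q = 106.4 + 7q → q* = 3.1935, p* = 128.7548.
The subsidy lowers effective supply by 19.125: p = 87.275 + 7q.
New quantity: 146 − 5.4q = 87.275 + 7q → q' = 4.7359.
Overproduction Δq = 4.7359 − 3.1935 = 1.5424; wedge = subsidy = 19.125.
The triangle = ½ × 1.5424 × 19.125 = 14.75.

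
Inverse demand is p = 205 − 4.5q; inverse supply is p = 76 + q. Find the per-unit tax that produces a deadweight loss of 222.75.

49.5

Competitive equilibrium: 205 − 4.5q = 76 + q → q* = 23.4545, p* = 99.4545.
A tax t gives Δq = t/5.5 and wedge t, so DWL = t²/11.
t²/11 = 222.75 → t² = 2450.25 → t = 49.5.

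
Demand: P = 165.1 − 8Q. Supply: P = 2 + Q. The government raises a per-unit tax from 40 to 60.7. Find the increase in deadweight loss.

115.805

Competitive equilibrium: 165.1 − 8Q = 2 + Q → Q* = 18.1222, P* = 20.1222.
For a per-unit tax t: ΔQ = t/9, so DWL = ½·t·(t/9) = t²/18.
At t = 40: DWL = 88.889. At t = 60.7: DWL = 204.694.
Increase = 204.694 − 88.889 = 115.805.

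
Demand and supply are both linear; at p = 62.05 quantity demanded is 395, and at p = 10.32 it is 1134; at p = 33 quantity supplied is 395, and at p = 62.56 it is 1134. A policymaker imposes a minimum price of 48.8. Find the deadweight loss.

Demand slope = (10.32 − 62.05)/(1134 − 395) = −0.07, so p = 89.7 − 0.07q.
Supply slope = (62.56 − 33)/(1134 − 395) = 0.04, so p = 17.2 + 0.04q.
Competitive equilibrium: 89.7 − 0.07q = 17.2 + 0.04q → q* = 659.0909, p* = 43.5636.
At the floor p = 48.8, quantity demanded = (89.7 − 48.8)/0.07 = 584.2857.
Sellers' marginal cost at q' = 584.2857: 17.2 + 0.04·584.2857 = 40.5714.
Δq = 659.0909 − 584.2857 = 74.8052; wedge = 48.8 − 40.5714 = 8.2286.
Deadweight loss = ½ × 74.8052 × 8.2286 = 307.77.

307.77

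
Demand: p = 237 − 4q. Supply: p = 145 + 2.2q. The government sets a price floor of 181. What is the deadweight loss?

2.18

Competitive equilibrium: 237 − 4q = 145 + 2.2q → q* = 14.8387, p* = 177.6452.
At the floor p = 181, quantity demanded = (237 − 181)/4 = 14.
Sellers' marginal cost at q' = 14: 145 + 2.2·14 = 175.8.
Δq = 14.8387 − 14 = 0.8387; wedge = 181 − 175.8 = 5.2.
DWL = ½ × 0.8387 × 5.2 = 2.18.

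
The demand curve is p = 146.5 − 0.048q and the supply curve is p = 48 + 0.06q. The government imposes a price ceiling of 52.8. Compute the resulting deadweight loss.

37383.42

Competitive equilibrium: 146.5 − 0.048q = 48 + 0.06q → q* = 912.037, p* = 102.7222.
At the ceiling p = 52.8, quantity supplied = (52.8 − 48)/0.06 = 80.
Willingness to pay at q' = 80: 146.5 − 0.048·80 = 142.66.
Δq = 912.037 − 80 = 832.037; wedge = 142.66 − 52.8 = 89.86.
DWL = ½ × 832.037 × 89.86 = 37383.42.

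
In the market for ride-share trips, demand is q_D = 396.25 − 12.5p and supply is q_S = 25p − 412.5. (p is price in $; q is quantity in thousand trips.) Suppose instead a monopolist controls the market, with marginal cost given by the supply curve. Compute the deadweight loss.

In inverse form: demand p = 31.7 − 0.08q, supply p = 16.5 + 0.04q.
Competitive equilibrium: 31.7 − 0.08q = 16.5 + 0.04q → q* = 126.6667, p* = 21.5667.
Marginal revenue: MR = 31.7 − 0.16q. Set MR = MC: 31.7 − 0.16q = 16.5 + 0.04q → q_m = 76.
Price p_m = 31.7 − 0.08·76 = 25.62; MC(q_m) = 16.5 + 0.04·76 = 19.54.
Competitive q* = 126.6667, so Δq = 50.6667; wedge = 25.62 − 19.54 = 6.08.
Welfare loss = ½ × 50.6667 × 6.08 = $154.03 thousand.

$154.03 thousand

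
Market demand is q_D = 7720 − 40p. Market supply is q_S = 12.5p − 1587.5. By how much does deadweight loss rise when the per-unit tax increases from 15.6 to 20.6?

861.90

In inverse form: demand p = 193 − 0.025q, supply p = 127 + 0.08q.
Competitive equilibrium: 193 − 0.025q = 127 + 0.08q → q* = 628.5714, p* = 177.2857.
For a per-unit tax t: Δq = t/0.105, so DWL = ½·t·(t/0.105) = t²/0.21.
At t = 15.6: DWL = 1158.8571. At t = 20.6: DWL = 2020.7619.
Increase = 2020.7619 − 1158.8571 = 861.90.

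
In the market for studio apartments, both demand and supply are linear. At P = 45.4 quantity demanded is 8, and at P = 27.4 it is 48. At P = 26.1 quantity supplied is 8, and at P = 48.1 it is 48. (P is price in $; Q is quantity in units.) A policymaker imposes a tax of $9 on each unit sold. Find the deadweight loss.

Demand slope = (27.4 − 45.4)/(48 − 8) = −0.45, so P = 49 − 0.45Q.
Supply slope = (48.1 − 26.1)/(48 − 8) = 0.55, so P = 21.7 + 0.55Q.
Competitive equilibrium: 49 − 0.45Q = 21.7 + 0.55Q → Q* = 27.3, P* = 36.715.
With the tax, the buyer price exceeds the seller price by 9: (49 − 0.45Q) − (21.7 + 0.55Q) = 9 → Q' = 18.3.
ΔQ = 27.3 − 18.3 = 9; the wedge equals the tax, 9.
The triangle = ½ × 9 × 9 = $40.50.

$40.50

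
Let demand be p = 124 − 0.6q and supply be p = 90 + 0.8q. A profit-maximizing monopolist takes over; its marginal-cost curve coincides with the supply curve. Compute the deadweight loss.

37.16

Competitive equilibrium: 124 − 0.6q = 90 + 0.8q → q* = 24.2857, p* = 109.4286.
Marginal revenue: MR = 124 − 1.2q. Set MR = MC: 124 − 1.2q = 90 + 0.8q → q_m = 17.
Price p_m = 124 − 0.6·17 = 113.8; MC(q_m) = 90 + 0.8·17 = 103.6.
Competitive q* = 24.2857, so Δq = 7.2857; wedge = 113.8 − 103.6 = 10.2.
DWL = ½ × 7.2857 × 10.2 = 37.16.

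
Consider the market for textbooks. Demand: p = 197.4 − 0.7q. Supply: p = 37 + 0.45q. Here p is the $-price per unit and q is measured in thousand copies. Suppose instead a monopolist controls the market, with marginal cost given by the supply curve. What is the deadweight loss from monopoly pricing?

Competitive equilibrium: 197.4 − 0.7q = 37 + 0.45q → q* = 139.47826, p* = 99.76522.
Marginal revenue: MR = 197.4 − 1.4q. Set MR = MC: 197.4 − 1.4q = 37 + 0.45q → q_m = 86.7027.
Price p_m = 197.4 − 0.7·86.7027 = 136.70811; MC(q_m) = 37 + 0.45·86.7027 = 76.01622.
Competitive q* = 139.47826, so Δq = 52.77556; wedge = 136.70811 − 76.01622 = 60.69189.
The triangle = ½ × 52.77556 × 60.69189 = $1601.52 thousand.

$1601.52 thousand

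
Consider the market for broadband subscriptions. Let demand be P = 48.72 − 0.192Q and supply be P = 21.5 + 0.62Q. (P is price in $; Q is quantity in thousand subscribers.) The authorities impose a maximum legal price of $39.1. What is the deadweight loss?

$10.71 thousand

Competitive equilibrium: 48.72 − 0.192Q = 21.5 + 0.62Q → Q* = 33.5222, P* = 42.2837.
At the ceiling P = 39.1, quantity supplied = (39.1 − 21.5)/0.62 = 28.3871.
Willingness to pay at Q' = 28.3871: 48.72 − 0.192·28.3871 = 43.2697.
ΔQ = 33.5222 − 28.3871 = 5.1351; wedge = 43.2697 − 39.1 = 4.1697.
The triangle = ½ × 5.1351 × 4.1697 = $10.71 thousand.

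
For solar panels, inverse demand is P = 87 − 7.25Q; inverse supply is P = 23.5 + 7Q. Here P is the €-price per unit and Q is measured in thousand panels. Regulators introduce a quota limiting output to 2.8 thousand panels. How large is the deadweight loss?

€19.54 thousand

Competitive equilibrium: 87 − 7.25Q = 23.5 + 7Q → Q* = 4.4561, P* = 54.693.
At Q = 2.8: demand price = 87 − 7.25·2.8 = 66.7; supply price = 23.5 + 7·2.8 = 43.1.
ΔQ = 4.4561 − 2.8 = 1.6561; wedge = 66.7 − 43.1 = 23.6.
Welfare loss = ½ × 1.6561 × 23.6 = €19.54 thousand.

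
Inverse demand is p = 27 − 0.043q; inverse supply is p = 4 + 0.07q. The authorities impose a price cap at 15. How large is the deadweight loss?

Competitive equilibrium: 27 − 0.043q = 4 + 0.07q → q* = 203.5398, p* = 18.2478.
At the ceiling p = 15, quantity supplied = (15 − 4)/0.07 = 157.1429.
Willingness to pay at q' = 157.1429: 27 − 0.043·157.1429 = 20.2429.
Δq = 203.5398 − 157.1429 = 46.3969; wedge = 20.2429 − 15 = 5.2429.
DWL = ½ × 46.3969 × 5.2429 = 121.63.

121.63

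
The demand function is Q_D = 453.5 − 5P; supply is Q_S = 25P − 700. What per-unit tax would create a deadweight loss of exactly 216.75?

10.2

In inverse form: demand P = 90.7 − 0.2Q, supply P = 28 + 0.04Q.
Competitive equilibrium: 90.7 − 0.2Q = 28 + 0.04Q → Q* = 261.25, P* = 38.45.
A tax t gives ΔQ = t/0.24 and wedge t, so DWL = t²/0.48.
t²/0.48 = 216.75 → t² = 104.04 → t = 10.2.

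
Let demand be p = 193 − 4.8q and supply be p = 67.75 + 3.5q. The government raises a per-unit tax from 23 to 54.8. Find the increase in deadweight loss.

149.04

Competitive equilibrium: 193 − 4.8q = 67.75 + 3.5q → q* = 15.0904, p* = 120.5663.
For a per-unit tax t: Δq = t/8.3, so DWL = ½·t·(t/8.3) = t²/16.6.
At t = 23: DWL = 31.867. At t = 54.8: DWL = 180.906.
Increase = 180.906 − 31.867 = 149.04.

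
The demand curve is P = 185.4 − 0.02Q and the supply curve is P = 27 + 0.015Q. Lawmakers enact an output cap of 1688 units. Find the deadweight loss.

Competitive equilibrium: 185.4 − 0.02Q = 27 + 0.015Q → Q* = 4525.7143, P* = 94.8857.
At Q = 1688: demand price = 185.4 − 0.02·1688 = 151.64; supply price = 27 + 0.015·1688 = 52.32.
ΔQ = 4525.7143 − 1688 = 2837.7143; wedge = 151.64 − 52.32 = 99.32.
DWL = ½ × 2837.7143 × 99.32 = 140920.89.

140920.89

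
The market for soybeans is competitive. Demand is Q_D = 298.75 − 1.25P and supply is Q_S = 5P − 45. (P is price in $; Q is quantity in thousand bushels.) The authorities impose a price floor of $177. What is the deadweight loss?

In inverse form: demand P = 239 − 0.8Q, supply P = 9 + 0.2Q.
Competitive equilibrium: 239 − 0.8Q = 9 + 0.2Q → Q* = 230, P* = 55.
At the floor P = 177, quantity demanded = (239 − 177)/0.8 = 77.5.
Sellers' marginal cost at Q' = 77.5: 9 + 0.2·77.5 = 24.5.
ΔQ = 230 − 77.5 = 152.5; wedge = 177 − 24.5 = 152.5.
Deadweight loss = ½ × 152.5 × 152.5 = $11628.125 thousand.

$11628.125 thousand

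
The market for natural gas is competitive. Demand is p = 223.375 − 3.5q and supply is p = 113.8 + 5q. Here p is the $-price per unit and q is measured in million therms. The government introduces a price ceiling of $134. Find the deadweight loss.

$332.96 million

Competitive equilibrium: 223.375 − 3.5q = 113.8 + 5q → q* = 12.8912, p* = 178.2559.
At the ceiling p = 134, quantity supplied = (134 − 113.8)/5 = 4.04.
Willingness to pay at q' = 4.04: 223.375 − 3.5·4.04 = 209.235.
Δq = 12.8912 − 4.04 = 8.8512; wedge = 209.235 − 134 = 75.235.
The triangle = ½ × 8.8512 × 75.235 = $332.96 million.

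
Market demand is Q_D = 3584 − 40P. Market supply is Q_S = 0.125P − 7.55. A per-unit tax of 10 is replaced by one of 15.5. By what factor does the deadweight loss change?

In inverse form: demand P = 89.6 − 0.025Q, supply P = 60.4 + 8Q.
Competitive equilibrium: 89.6 − 0.025Q = 60.4 + 8Q → Q* = 3.6386, P* = 89.509.
For a per-unit tax t: ΔQ = t/8.025, so DWL = ½·t·(t/8.025) = t²/16.05.
At t = 10: DWL = 6.231. At t = 15.5: DWL = 14.969.
Ratio = (15.5/10)² = 2.4025.

2.4025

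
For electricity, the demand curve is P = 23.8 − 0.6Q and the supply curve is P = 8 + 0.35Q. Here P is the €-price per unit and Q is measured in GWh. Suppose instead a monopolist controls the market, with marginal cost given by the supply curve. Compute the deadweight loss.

€19.69

Competitive equilibrium: 23.8 − 0.6Q = 8 + 0.35Q → Q* = 16.6316, P* = 13.8211.
Marginal revenue: MR = 23.8 − 1.2Q. Set MR = MC: 23.8 − 1.2Q = 8 + 0.35Q → Q_m = 10.1935.
Price P_m = 23.8 − 0.6·10.1935 = 17.6839; MC(Q_m) = 8 + 0.35·10.1935 = 11.5677.
Competitive Q* = 16.6316, so ΔQ = 6.4381; wedge = 17.6839 − 11.5677 = 6.1162.
DWL = ½ × 6.4381 × 6.1162 = €19.69.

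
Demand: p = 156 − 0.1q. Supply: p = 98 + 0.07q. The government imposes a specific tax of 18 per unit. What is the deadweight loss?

Competitive equilibrium: 156 − 0.1q = 98 + 0.07q → q* = 341.1765, p* = 121.8824.
With the tax, the buyer price exceeds the seller price by 18: (156 − 0.1q) − (98 + 0.07q) = 18 → q' = 235.2941.
Δq = 341.1765 − 235.2941 = 105.8824; the wedge equals the tax, 18.
DWL = ½ × 105.8824 × 18 = 952.94.

952.94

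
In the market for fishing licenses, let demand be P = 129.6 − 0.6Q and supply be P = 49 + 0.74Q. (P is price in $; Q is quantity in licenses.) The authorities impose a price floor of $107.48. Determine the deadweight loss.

$363.19

Competitive equilibrium: 129.6 − 0.6Q = 49 + 0.74Q → Q* = 60.1493, P* = 93.5104.
At the floor P = 107.48, quantity demanded = (129.6 − 107.48)/0.6 = 36.8667.
Sellers' marginal cost at Q' = 36.8667: 49 + 0.74·36.8667 = 76.2814.
ΔQ = 60.1493 − 36.8667 = 23.2826; wedge = 107.48 − 76.2814 = 31.1986.
The triangle = ½ × 23.2826 × 31.1986 = $363.19.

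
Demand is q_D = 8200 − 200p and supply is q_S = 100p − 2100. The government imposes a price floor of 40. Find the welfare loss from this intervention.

9633.33

In inverse form: demand p = 41 − 0.005q, supply p = 21 + 0.01q.
Competitive equilibrium: 41 − 0.005q = 21 + 0.01q → q* = 1333.3333, p* = 34.3333.
At the floor p = 40, quantity demanded = (41 − 40)/0.005 = 200.
Sellers' marginal cost at q' = 200: 21 + 0.01·200 = 23.
Δq = 1333.3333 − 200 = 1133.3333; wedge = 40 − 23 = 17.
DWL = ½ × 1133.3333 × 17 = 9633.33.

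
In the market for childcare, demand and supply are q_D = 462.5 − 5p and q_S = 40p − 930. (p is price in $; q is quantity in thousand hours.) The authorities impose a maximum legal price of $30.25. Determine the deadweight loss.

$86.81 thousand

In inverse form: demand p = 92.5 − 0.2q, supply p = 23.25 + 0.025q.
Competitive equilibrium: 92.5 − 0.2q = 23.25 + 0.025q → q* = 307.7778, p* = 30.9444.
At the ceiling p = 30.25, quantity supplied = (30.25 − 23.25)/0.025 = 280.
Willingness to pay at q' = 280: 92.5 − 0.2·280 = 36.5.
Δq = 307.7778 − 280 = 27.7778; wedge = 36.5 − 30.25 = 6.25.
Deadweight loss = ½ × 27.7778 × 6.25 = $86.81 thousand.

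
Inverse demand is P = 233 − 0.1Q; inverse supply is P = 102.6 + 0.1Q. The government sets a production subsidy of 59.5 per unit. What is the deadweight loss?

Competitive equilibrium: 233 − 0.1Q = 102.6 + 0.1Q → Q* = 652, P* = 167.8.
The subsidy lowers effective supply by 59.5: P = 43.1 + 0.1Q.
New quantity: 233 − 0.1Q = 43.1 + 0.1Q → Q' = 949.5.
Overproduction ΔQ = 949.5 − 652 = 297.5; wedge = subsidy = 59.5.
DWL = ½ × 297.5 × 59.5 = 8850.625.

8850.625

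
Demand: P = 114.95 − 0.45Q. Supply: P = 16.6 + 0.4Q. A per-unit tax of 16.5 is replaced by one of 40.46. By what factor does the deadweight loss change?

6.013

Competitive equilibrium: 114.95 − 0.45Q = 16.6 + 0.4Q → Q* = 115.7059, P* = 62.8824.
For a per-unit tax t: ΔQ = t/0.85, so DWL = ½·t·(t/0.85) = t²/1.7.
At t = 16.5: DWL = 160.147. At t = 40.46: DWL = 962.948.
Ratio = (40.46/16.5)² = 6.013.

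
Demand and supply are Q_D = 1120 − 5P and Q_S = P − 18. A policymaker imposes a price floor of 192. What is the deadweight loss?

81.67

In inverse form: demand P = 224 − 0.2Q, supply P = 18 + Q.
Competitive equilibrium: 224 − 0.2Q = 18 + Q → Q* = 171.6667, P* = 189.6667.
At the floor P = 192, quantity demanded = (224 − 192)/0.2 = 160.
Sellers' marginal cost at Q' = 160: 18 + 1·160 = 178.
ΔQ = 171.6667 − 160 = 11.6667; wedge = 192 − 178 = 14.
Welfare loss = ½ × 11.6667 × 14 = 81.67.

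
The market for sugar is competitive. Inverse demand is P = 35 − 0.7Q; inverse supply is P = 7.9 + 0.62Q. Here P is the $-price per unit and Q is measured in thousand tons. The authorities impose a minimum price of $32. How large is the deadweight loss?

$174.17 thousand

Competitive equilibrium: 35 − 0.7Q = 7.9 + 0.62Q → Q* = 20.5303, P* = 20.6288.
At the floor P = 32, quantity demanded = (35 − 32)/0.7 = 4.2857.
Sellers' marginal cost at Q' = 4.2857: 7.9 + 0.62·4.2857 = 10.5571.
ΔQ = 20.5303 − 4.2857 = 16.2446; wedge = 32 − 10.5571 = 21.4429.
The triangle = ½ × 16.2446 × 21.4429 = $174.17 thousand.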